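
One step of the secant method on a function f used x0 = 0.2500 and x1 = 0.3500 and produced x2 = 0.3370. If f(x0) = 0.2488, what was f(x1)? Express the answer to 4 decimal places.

-0.0372

The secant line through (0.2500, 0.2488) and (0.3500, f(x1)) crosses zero at x2 = 0.3370.
So (0.2500, 0.2488), (0.3500, f(x1)), (0.3370, 0) are collinear:
f(x1) = 0.2488 · (0.3500 − 0.3370) / (0.2500 − 0.3370) = 0.2488 · (0.013000)/(-0.087000) = -0.037177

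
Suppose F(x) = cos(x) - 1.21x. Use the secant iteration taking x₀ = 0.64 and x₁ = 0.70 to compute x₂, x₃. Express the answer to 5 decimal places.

F(0.64) = 0.0276958, F(0.70) = -0.0821578
x₂ = 0.7000000 − (-0.0821578)·(0.7000000 − 0.6400000) / (-0.0821578 − 0.0276958) = 0.7000000 − (-0.0049295)/(-0.1098536) = 0.6551269
F(0.6551269) = 0.0002670
x₃ = 0.6551269 − 0.0002670·(0.6551269 − 0.7000000) / (0.0002670 − (-0.0821578)) = 0.6551269 − (-0.0000120)/(0.0824249) = 0.6552723

0.65513, 0.65527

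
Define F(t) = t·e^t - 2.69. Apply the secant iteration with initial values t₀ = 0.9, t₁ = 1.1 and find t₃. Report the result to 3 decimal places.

F(0.9) = -0.47636, F(1.1) = 0.61458
t₂ = 1.10000 − 0.61458·(1.10000 − 0.90000) / (0.61458 − (-0.47636)) = 1.10000 − (0.12292)/(1.09094) = 0.98733
F(0.98733) = -0.03995
t₃ = 0.98733 − (-0.03995)·(0.98733 − 1.10000) / (-0.03995 − 0.61458) = 0.98733 − (0.00450)/(-0.65453) = 0.99421

0.994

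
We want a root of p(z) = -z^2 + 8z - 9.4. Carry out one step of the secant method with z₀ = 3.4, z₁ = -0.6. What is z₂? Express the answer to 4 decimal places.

p(3.4) = 6.240000, p(-0.6) = -14.560000
z₂ = -0.600000 − (-14.560000)·(-0.600000 − 3.400000) / (-14.560000 − 6.240000) = -0.600000 − (58.240000)/(-20.800000) = 2.200000

2.2000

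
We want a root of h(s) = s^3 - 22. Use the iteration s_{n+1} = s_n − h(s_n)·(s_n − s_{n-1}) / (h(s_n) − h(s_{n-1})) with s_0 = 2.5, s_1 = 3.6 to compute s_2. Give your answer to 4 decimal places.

2.7260

h(2.5) = -6.375000, h(3.6) = 24.656000
s_2 = 3.600000 − 24.656000·(3.600000 − 2.500000) / (24.656000 − (-6.375000)) = 3.600000 − (27.121600)/(31.031000) = 2.725984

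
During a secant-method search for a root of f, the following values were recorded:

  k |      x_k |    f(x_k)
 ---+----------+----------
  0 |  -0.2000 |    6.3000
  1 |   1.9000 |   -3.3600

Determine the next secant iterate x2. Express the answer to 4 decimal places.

1.1696

x2 = 1.9000 − (-3.3600)·(1.9000 − (-0.2000)) / (-3.3600 − 6.3000)
   = 1.9000 − (-7.056000)/(-9.660000) = 1.169565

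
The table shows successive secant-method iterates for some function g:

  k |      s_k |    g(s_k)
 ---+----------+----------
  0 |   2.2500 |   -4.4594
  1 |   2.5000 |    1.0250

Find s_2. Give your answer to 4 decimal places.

2.4533

s_2 = 2.5000 − 1.0250·(2.5000 − 2.2500) / (1.0250 − (-4.4594))
   = 2.5000 − (0.256250)/(5.484400) = 2.453277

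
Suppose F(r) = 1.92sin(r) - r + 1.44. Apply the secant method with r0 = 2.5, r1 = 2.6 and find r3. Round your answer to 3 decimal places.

2.535

F(2.5) = 0.08907, F(2.6) = -0.17024
r2 = 2.60000 − (-0.17024)·(2.60000 − 2.50000) / (-0.17024 − 0.08907) = 2.60000 − (-0.01702)/(-0.25930) = 2.53435
F(2.53435) = 0.00122
r3 = 2.53435 − 0.00122·(2.53435 − 2.60000) / (0.00122 − (-0.17024)) = 2.53435 − (-0.00008)/(0.17145) = 2.53481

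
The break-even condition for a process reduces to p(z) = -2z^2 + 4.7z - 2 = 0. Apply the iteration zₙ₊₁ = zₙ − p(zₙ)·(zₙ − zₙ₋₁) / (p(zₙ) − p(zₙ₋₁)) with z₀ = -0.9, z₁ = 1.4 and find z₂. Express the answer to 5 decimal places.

p(-0.9) = -7.8500000, p(1.4) = 0.6600000
z₂ = 1.4000000 − 0.6600000·(1.4000000 − (-0.9000000)) / (0.6600000 − (-7.8500000)) = 1.4000000 − (1.5180000)/(8.5100000) = 1.2216216

1.22162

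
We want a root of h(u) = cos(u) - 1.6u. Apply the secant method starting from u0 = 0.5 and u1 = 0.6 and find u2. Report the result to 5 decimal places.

0.53655

h(0.5) = 0.0775826, h(0.6) = -0.1346644
u2 = 0.6000000 − (-0.1346644)·(0.6000000 − 0.5000000) / (-0.1346644 − 0.0775826) = 0.6000000 − (-0.0134664)/(-0.2122469) = 0.5365530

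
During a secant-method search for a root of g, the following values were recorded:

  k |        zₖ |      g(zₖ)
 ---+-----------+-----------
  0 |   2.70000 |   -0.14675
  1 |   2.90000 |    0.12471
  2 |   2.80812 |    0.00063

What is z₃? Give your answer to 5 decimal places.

2.80765

z₃ = 2.80812 − 0.00063·(2.80812 − 2.90000) / (0.00063 − 0.12471)
   = 2.80812 − (-0.0000579)/(-0.1240800) = 2.8076535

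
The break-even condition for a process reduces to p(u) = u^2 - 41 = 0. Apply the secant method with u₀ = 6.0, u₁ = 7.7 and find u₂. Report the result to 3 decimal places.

p(6.0) = -5.00000, p(7.7) = 18.29000
u₂ = 7.70000 − 18.29000·(7.70000 − 6.00000) / (18.29000 − (-5.00000)) = 7.70000 − (31.09300)/(23.29000) = 6.36496

6.365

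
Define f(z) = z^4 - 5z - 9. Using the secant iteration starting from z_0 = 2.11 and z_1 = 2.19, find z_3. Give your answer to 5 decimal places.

2.10166

f(2.11) = 0.2711944, f(2.19) = 3.0525752
z_2 = 2.1900000 − 3.0525752·(2.1900000 − 2.1100000) / (3.0525752 − 0.2711944) = 2.1900000 − (0.2442060)/(2.7813808) = 2.1021997
f(2.1021997) = 0.0187159
z_3 = 2.1021997 − 0.0187159·(2.1021997 − 2.1900000) / (0.0187159 − 3.0525752) = 2.1021997 − (-0.0016433)/(-3.0338593) = 2.1016581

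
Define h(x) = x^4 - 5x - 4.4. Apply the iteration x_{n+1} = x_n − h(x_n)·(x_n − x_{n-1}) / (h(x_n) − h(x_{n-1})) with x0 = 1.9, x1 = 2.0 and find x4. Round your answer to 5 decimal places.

1.93732

h(1.9) = -0.8679000, h(2.0) = 1.6000000
x2 = 2.0000000 − 1.6000000·(2.0000000 − 1.9000000) / (1.6000000 − (-0.8679000)) = 2.0000000 − (0.1600000)/(2.4679000) = 1.9351676
h(1.9351676) = -0.0517606
x3 = 1.9351676 − (-0.0517606)·(1.9351676 − 2.0000000) / (-0.0517606 − 1.6000000) = 1.9351676 − (0.0033558)/(-1.6517606) = 1.9371992
h(1.9371992) = -0.0029334
x4 = 1.9371992 − (-0.0029334)·(1.9371992 − 1.9351676) / (-0.0029334 − (-0.0517606)) = 1.9371992 − (-0.0000060)/(0.0488272) = 1.9373212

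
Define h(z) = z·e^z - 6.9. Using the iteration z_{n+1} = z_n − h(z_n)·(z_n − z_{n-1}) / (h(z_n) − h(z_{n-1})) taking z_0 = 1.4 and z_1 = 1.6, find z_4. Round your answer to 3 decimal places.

1.516

h(1.4) = -1.22272, h(1.6) = 1.02485
z_2 = 1.60000 − 1.02485·(1.60000 − 1.40000) / (1.02485 − (-1.22272)) = 1.60000 − (0.20497)/(2.24757) = 1.50880
h(1.50880) = -0.07822
z_3 = 1.50880 − (-0.07822)·(1.50880 − 1.60000) / (-0.07822 − 1.02485) = 1.50880 − (0.00713)/(-1.10307) = 1.51527
h(1.51527) = -0.00453
z_4 = 1.51527 − (-0.00453)·(1.51527 − 1.50880) / (-0.00453 − (-0.07822)) = 1.51527 − (-0.00003)/(0.07369) = 1.51567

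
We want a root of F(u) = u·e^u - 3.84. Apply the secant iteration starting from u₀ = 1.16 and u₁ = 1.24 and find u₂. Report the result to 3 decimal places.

F(1.16) = -0.13968, F(1.24) = 0.44496
u₂ = 1.24000 − 0.44496·(1.24000 − 1.16000) / (0.44496 − (-0.13968)) = 1.24000 − (0.03560)/(0.58464) = 1.17911

1.179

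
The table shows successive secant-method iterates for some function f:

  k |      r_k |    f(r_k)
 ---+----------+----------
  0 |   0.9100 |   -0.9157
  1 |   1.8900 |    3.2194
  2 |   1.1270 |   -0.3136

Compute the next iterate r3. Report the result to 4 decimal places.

r3 = 1.1270 − (-0.3136)·(1.1270 − 1.8900) / (-0.3136 − 3.2194)
   = 1.1270 − (0.239277)/(-3.533000) = 1.194726

1.1947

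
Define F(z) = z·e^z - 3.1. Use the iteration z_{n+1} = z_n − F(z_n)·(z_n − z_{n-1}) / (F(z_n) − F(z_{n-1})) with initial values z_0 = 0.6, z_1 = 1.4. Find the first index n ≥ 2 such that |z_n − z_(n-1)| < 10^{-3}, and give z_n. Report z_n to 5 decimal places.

n = 6, z_n = 1.06677

F(0.6) = -2.0067287, F(1.4) = 2.5772800
z_2 = 1.4000000 − 2.5772800·(0.8000000)/(4.5840087) = 0.9502138;  |Δ| = 0.4497862
F(0.9502138) = -0.6424978
z_3 = 0.9502138 − (-0.6424978)·(-0.4497862)/(-3.2197777) = 1.0399674;  |Δ| = 0.0897536
F(1.0399674) = -0.1578026
z_4 = 1.0399674 − (-0.1578026)·(0.0897536)/(0.4846952) = 1.0691885;  |Δ| = 0.0292212
F(1.0691885) = 0.0145619
z_5 = 1.0691885 − 0.0145619·(0.0292212)/(0.1723645) = 1.0667198;  |Δ| = 0.0024687
F(1.0667198) = -0.0002911
z_6 = 1.0667198 − (-0.0002911)·(-0.0024687)/(-0.0148530) = 1.0667682;  |Δ| = 0.0000484
|z_6 − z_5| = 0.0000484 < 10^{-3}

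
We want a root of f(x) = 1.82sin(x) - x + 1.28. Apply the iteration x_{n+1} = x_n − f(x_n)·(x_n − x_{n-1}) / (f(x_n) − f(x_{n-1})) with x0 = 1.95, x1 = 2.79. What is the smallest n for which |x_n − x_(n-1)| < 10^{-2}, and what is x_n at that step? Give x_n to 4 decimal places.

n = 4, x_n = 2.4462

f(1.95) = 1.020707, f(2.79) = -0.883204
x2 = 2.790000 − (-0.883204)·(0.840000)/(-1.903911) = 2.400333;  |Δ| = 0.389667
f(2.400333) = 0.108563
x3 = 2.400333 − 0.108563·(-0.389667)/(0.991767) = 2.442988;  |Δ| = 0.042655
f(2.442988) = 0.007546
x4 = 2.442988 − 0.007546·(0.042655)/(-0.101018) = 2.446174;  |Δ| = 0.003186
|x4 − x3| = 0.003186 < 10^{-2}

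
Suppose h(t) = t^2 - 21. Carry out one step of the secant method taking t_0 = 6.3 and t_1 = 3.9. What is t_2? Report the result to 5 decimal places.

h(6.3) = 18.6900000, h(3.9) = -5.7900000
t_2 = 3.9000000 − (-5.7900000)·(3.9000000 − 6.3000000) / (-5.7900000 − 18.6900000) = 3.9000000 − (13.8960000)/(-24.4800000) = 4.4676471

4.46765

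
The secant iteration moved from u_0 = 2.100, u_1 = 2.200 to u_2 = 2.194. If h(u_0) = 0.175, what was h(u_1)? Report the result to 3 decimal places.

-0.011

The secant line through (2.100, 0.175) and (2.200, h(u_1)) crosses zero at u_2 = 2.194.
So (2.100, 0.175), (2.200, h(u_1)), (2.194, 0) are collinear:
h(u_1) = 0.175 · (2.200 − 2.194) / (2.100 − 2.194) = 0.175 · (0.00600)/(-0.09400) = -0.01117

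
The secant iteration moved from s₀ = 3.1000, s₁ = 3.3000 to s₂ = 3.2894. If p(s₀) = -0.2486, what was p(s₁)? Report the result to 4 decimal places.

The secant line through (3.1000, -0.2486) and (3.3000, p(s₁)) crosses zero at s₂ = 3.2894.
So (3.1000, -0.2486), (3.3000, p(s₁)), (3.2894, 0) are collinear:
p(s₁) = -0.2486 · (3.3000 − 3.2894) / (3.1000 − 3.2894) = -0.2486 · (0.010600)/(-0.189400) = 0.013913

0.0139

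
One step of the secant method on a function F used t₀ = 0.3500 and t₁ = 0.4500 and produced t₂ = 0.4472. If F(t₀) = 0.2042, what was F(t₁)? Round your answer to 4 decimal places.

The secant line through (0.3500, 0.2042) and (0.4500, F(t₁)) crosses zero at t₂ = 0.4472.
So (0.3500, 0.2042), (0.4500, F(t₁)), (0.4472, 0) are collinear:
F(t₁) = 0.2042 · (0.4500 − 0.4472) / (0.3500 − 0.4472) = 0.2042 · (0.002800)/(-0.097200) = -0.005882

-0.0059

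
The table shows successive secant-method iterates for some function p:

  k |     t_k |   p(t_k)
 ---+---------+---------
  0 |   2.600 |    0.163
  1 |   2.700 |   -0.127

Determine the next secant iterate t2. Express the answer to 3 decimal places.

t2 = 2.700 − (-0.127)·(2.700 − 2.600) / (-0.127 − 0.163)
   = 2.700 − (-0.01270)/(-0.29000) = 2.65621

2.656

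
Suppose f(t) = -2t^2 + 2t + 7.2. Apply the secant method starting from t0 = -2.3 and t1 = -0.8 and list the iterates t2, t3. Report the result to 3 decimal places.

-1.327, -1.491

f(-2.3) = -7.98000, f(-0.8) = 4.32000
t2 = -0.80000 − 4.32000·(-0.80000 − (-2.30000)) / (4.32000 − (-7.98000)) = -0.80000 − (6.48000)/(12.30000) = -1.32683
f(-1.32683) = 1.02539
t3 = -1.32683 − 1.02539·(-1.32683 − (-0.80000)) / (1.02539 − 4.32000) = -1.32683 − (-0.54021)/(-3.29461) = -1.49080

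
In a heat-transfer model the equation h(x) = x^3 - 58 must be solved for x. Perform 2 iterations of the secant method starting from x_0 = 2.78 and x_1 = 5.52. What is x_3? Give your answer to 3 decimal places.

h(2.78) = -36.51505, h(5.52) = 110.19661
x_2 = 5.52000 − 110.19661·(5.52000 − 2.78000) / (110.19661 − (-36.51505)) = 5.52000 − (301.93871)/(146.71166) = 3.46196
h(3.46196) = -16.50789
x_3 = 3.46196 − (-16.50789)·(3.46196 − 5.52000) / (-16.50789 − 110.19661) = 3.46196 − (33.97393)/(-126.70450) = 3.73009

3.730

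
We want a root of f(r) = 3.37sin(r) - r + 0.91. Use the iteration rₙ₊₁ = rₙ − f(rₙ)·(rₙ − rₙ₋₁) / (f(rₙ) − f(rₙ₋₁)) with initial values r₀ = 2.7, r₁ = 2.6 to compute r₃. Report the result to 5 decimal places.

f(2.7) = -0.3497298, f(2.6) = 0.0472396
r₂ = 2.6000000 − 0.0472396·(2.6000000 − 2.7000000) / (0.0472396 − (-0.3497298)) = 2.6000000 − (-0.0047240)/(0.3969694) = 2.6119001
f(2.6119001) = 0.0008534
r₃ = 2.6119001 − 0.0008534·(2.6119001 − 2.6000000) / (0.0008534 − 0.0472396) = 2.6119001 − (0.0000102)/(-0.0463863) = 2.6121190

2.61212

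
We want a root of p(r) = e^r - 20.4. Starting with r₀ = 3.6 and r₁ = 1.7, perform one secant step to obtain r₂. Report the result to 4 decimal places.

p(3.6) = 16.198234, p(1.7) = -14.926053
r₂ = 1.700000 − (-14.926053)·(1.700000 − 3.600000) / (-14.926053 − 16.198234) = 1.700000 − (28.359500)/(-31.124287) = 2.611169

2.6112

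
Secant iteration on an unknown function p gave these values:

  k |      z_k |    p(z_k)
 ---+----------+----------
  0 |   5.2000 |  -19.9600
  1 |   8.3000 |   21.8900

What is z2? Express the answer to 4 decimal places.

6.6785

z2 = 8.3000 − 21.8900·(8.3000 − 5.2000) / (21.8900 − (-19.9600))
   = 8.3000 − (67.859000)/(41.850000) = 6.678519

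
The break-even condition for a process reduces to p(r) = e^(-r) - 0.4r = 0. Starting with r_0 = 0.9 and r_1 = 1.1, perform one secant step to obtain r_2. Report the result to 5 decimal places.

p(0.9) = 0.0465697, p(1.1) = -0.1071289
r_2 = 1.1000000 − (-0.1071289)·(1.1000000 − 0.9000000) / (-0.1071289 − 0.0465697) = 1.1000000 − (-0.0214258)/(-0.1536986) = 0.9605987

0.96060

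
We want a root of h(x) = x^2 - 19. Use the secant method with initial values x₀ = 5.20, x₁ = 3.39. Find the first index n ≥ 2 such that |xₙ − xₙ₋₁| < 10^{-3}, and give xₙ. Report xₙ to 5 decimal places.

n = 5, xₙ = 4.35890

h(5.20) = 8.0400000, h(3.39) = -7.5079000
x₂ = 3.3900000 − (-7.5079000)·(-1.8100000)/(-15.5479000) = 4.2640279;  |Δ| = 0.8740279
h(4.2640279) = -0.8180657
x₃ = 4.2640279 − (-0.8180657)·(0.8740279)/(6.6898343) = 4.3709084;  |Δ| = 0.1068804
h(4.3709084) = 0.1048399
x₄ = 4.3709084 − 0.1048399·(0.1068804)/(0.9229056) = 4.3587670;  |Δ| = 0.0121414
h(4.3587670) = -0.0011503
x₅ = 4.3587670 − (-0.0011503)·(-0.0121414)/(-0.1059902) = 4.3588988;  |Δ| = 0.0001318
|x₅ − x₄| = 0.0001318 < 10^{-3}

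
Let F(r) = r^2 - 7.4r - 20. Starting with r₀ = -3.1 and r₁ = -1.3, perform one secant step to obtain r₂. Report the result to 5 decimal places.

F(-3.1) = 12.5500000, F(-1.3) = -8.6900000
r₂ = -1.3000000 − (-8.6900000)·(-1.3000000 − (-3.1000000)) / (-8.6900000 − 12.5500000) = -1.3000000 − (-15.6420000)/(-21.2400000) = -2.0364407

-2.03644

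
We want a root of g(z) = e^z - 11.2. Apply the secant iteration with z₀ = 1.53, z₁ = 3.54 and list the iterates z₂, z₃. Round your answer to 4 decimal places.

g(1.53) = -6.581823, g(3.54) = 23.266919
z₂ = 3.540000 − 23.266919·(3.540000 − 1.530000) / (23.266919 − (-6.581823)) = 3.540000 − (46.766508)/(29.848742) = 1.973217
g(1.973217) = -4.006220
z₃ = 1.973217 − (-4.006220)·(1.973217 − 3.540000) / (-4.006220 − 23.266919) = 1.973217 − (6.276878)/(-27.273139) = 2.203366

1.9732, 2.2034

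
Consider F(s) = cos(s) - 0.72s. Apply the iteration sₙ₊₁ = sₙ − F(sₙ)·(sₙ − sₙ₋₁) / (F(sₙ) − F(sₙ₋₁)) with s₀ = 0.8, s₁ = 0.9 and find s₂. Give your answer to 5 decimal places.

F(0.8) = 0.1207067, F(0.9) = -0.0263900
s₂ = 0.9000000 − (-0.0263900)·(0.9000000 − 0.8000000) / (-0.0263900 − 0.1207067) = 0.9000000 − (-0.0026390)/(-0.1470967) = 0.8820594

0.88206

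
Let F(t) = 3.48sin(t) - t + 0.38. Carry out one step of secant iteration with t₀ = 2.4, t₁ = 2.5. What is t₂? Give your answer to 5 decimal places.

2.48986

F(2.4) = 0.3306119, F(2.5) = -0.0373169
t₂ = 2.5000000 − (-0.0373169)·(2.5000000 − 2.4000000) / (-0.0373169 − 0.3306119) = 2.5000000 − (-0.0037317)/(-0.3679288) = 2.4898576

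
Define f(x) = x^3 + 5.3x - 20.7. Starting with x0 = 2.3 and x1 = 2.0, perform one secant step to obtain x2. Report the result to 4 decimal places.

f(2.3) = 3.657000, f(2.0) = -2.100000
x2 = 2.000000 − (-2.100000)·(2.000000 − 2.300000) / (-2.100000 − 3.657000) = 2.000000 − (0.630000)/(-5.757000) = 2.109432

2.1094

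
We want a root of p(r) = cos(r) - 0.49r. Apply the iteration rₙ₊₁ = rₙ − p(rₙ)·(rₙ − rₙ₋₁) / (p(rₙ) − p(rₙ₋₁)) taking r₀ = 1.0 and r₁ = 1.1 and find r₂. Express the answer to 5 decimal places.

p(1.0) = 0.0503023, p(1.1) = -0.0854039
r₂ = 1.1000000 − (-0.0854039)·(1.1000000 − 1.0000000) / (-0.0854039 − 0.0503023) = 1.1000000 − (-0.0085404)/(-0.1357062) = 1.0370671

1.03707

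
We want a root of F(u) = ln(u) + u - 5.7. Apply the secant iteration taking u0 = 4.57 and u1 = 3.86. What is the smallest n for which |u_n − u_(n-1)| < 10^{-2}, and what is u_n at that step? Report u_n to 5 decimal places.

F(4.57) = 0.3895132, F(3.86) = -0.4893328
u2 = 3.8600000 − (-0.4893328)·(-0.7100000)/(-0.8788460) = 4.2553210;  |Δ| = 0.3953210
F(4.2553210) = 0.0034912
u3 = 4.2553210 − 0.0034912·(0.3953210)/(0.4928240) = 4.2525205;  |Δ| = 0.0028005
|u3 − u2| = 0.0028005 < 10^{-2}

n = 3, u_n = 4.25252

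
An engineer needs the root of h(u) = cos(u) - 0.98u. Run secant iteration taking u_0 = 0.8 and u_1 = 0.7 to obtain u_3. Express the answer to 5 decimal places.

h(0.8) = -0.0872933, h(0.7) = 0.0788422
u_2 = 0.7000000 − 0.0788422·(0.7000000 − 0.8000000) / (0.0788422 − (-0.0872933)) = 0.7000000 − (-0.0078842)/(0.1661355) = 0.7474566
h(0.7474566) = 0.0009128
u_3 = 0.7474566 − 0.0009128·(0.7474566 − 0.7000000) / (0.0009128 − 0.0788422) = 0.7474566 − (0.0000433)/(-0.0779294) = 0.7480124

0.74801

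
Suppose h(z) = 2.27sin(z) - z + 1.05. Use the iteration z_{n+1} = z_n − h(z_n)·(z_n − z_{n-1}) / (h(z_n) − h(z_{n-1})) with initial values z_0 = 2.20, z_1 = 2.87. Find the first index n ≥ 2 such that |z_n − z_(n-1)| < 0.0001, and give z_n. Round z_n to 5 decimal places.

n = 5, z_n = 2.46729

h(2.20) = 0.6852868, h(2.87) = -1.2110361
z_2 = 2.8700000 − (-1.2110361)·(0.6700000)/(-1.8963229) = 2.4421224;  |Δ| = 0.4278776
h(2.4421224) = 0.0693319
z_3 = 2.4421224 − 0.0693319·(-0.4278776)/(1.2803680) = 2.4652919;  |Δ| = 0.0231696
h(2.4652919) = 0.0055289
z_4 = 2.4652919 − 0.0055289·(0.0231696)/(-0.0638030) = 2.4672997;  |Δ| = 0.0020078
h(2.4672997) = -0.0000362
z_5 = 2.4672997 − (-0.0000362)·(0.0020078)/(-0.0055652) = 2.4672866;  |Δ| = 0.0000131
|z_5 − z_4| = 0.0000131 < 0.0001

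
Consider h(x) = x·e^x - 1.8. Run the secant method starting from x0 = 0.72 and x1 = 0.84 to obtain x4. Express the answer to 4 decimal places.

h(0.72) = -0.320808, h(0.84) = 0.145748
x2 = 0.840000 − 0.145748·(0.840000 − 0.720000) / (0.145748 − (-0.320808)) = 0.840000 − (0.017490)/(0.466556) = 0.802513
h(0.802513) = -0.009480
x3 = 0.802513 − (-0.009480)·(0.802513 − 0.840000) / (-0.009480 − 0.145748) = 0.802513 − (0.000355)/(-0.155229) = 0.804803
h(0.804803) = -0.000257
x4 = 0.804803 − (-0.000257)·(0.804803 − 0.802513) / (-0.000257 − (-0.009480)) = 0.804803 − (-0.000001)/(0.009224) = 0.804866

0.8049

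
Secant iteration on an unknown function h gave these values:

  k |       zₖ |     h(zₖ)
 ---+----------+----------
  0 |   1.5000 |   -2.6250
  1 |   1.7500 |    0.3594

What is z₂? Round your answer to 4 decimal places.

z₂ = 1.7500 − 0.3594·(1.7500 − 1.5000) / (0.3594 − (-2.6250))
   = 1.7500 − (0.089850)/(2.984400) = 1.719893

1.7199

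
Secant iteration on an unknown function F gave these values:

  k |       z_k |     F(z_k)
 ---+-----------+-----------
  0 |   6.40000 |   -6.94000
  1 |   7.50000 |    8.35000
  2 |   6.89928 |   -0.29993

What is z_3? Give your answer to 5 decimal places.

6.92011

z_3 = 6.89928 − (-0.29993)·(6.89928 − 7.50000) / (-0.29993 − 8.35000)
   = 6.89928 − (0.1801739)/(-8.6499300) = 6.9201095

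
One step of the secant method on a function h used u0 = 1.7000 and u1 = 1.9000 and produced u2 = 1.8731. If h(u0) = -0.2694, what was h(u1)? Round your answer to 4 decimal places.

The secant line through (1.7000, -0.2694) and (1.9000, h(u1)) crosses zero at u2 = 1.8731.
So (1.7000, -0.2694), (1.9000, h(u1)), (1.8731, 0) are collinear:
h(u1) = -0.2694 · (1.9000 − 1.8731) / (1.7000 − 1.8731) = -0.2694 · (0.026900)/(-0.173100) = 0.041865

0.0419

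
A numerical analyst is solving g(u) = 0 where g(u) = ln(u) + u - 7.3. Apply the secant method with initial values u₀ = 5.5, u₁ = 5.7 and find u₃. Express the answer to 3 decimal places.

5.581

g(5.5) = -0.09525, g(5.7) = 0.14047
u₂ = 5.70000 − 0.14047·(5.70000 − 5.50000) / (0.14047 − (-0.09525)) = 5.70000 − (0.02809)/(0.23572) = 5.58082
g(5.58082) = 0.00015
u₃ = 5.58082 − 0.00015·(5.58082 − 5.70000) / (0.00015 − 0.14047) = 5.58082 − (-0.00002)/(-0.14031) = 5.58069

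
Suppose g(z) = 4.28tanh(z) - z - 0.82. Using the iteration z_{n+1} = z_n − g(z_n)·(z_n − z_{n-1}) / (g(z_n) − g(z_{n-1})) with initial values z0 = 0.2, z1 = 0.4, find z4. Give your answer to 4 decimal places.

0.2572

g(0.2) = -0.175234, g(0.4) = 0.406182
z2 = 0.400000 − 0.406182·(0.400000 − 0.200000) / (0.406182 − (-0.175234)) = 0.400000 − (0.081236)/(0.581415) = 0.260278
g(0.260278) = 0.009221
z3 = 0.260278 − 0.009221·(0.260278 − 0.400000) / (0.009221 − 0.406182) = 0.260278 − (-0.001288)/(-0.396961) = 0.257033
g(0.257033) = -0.000535
z4 = 0.257033 − (-0.000535)·(0.257033 − 0.260278) / (-0.000535 − 0.009221) = 0.257033 − (0.000002)/(-0.009756) = 0.257211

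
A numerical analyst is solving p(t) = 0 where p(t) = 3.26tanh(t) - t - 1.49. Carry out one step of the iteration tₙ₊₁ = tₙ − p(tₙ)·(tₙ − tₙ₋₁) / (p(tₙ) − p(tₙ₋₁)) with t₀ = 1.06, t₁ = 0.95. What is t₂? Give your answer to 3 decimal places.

p(1.06) = 0.01126, p(0.95) = -0.02831
t₂ = 0.95000 − (-0.02831)·(0.95000 − 1.06000) / (-0.02831 − 0.01126) = 0.95000 − (0.00311)/(-0.03957) = 1.02869

1.029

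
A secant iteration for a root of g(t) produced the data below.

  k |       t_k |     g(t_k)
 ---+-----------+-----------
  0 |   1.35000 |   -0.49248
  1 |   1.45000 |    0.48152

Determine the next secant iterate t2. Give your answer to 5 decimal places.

t2 = 1.45000 − 0.48152·(1.45000 − 1.35000) / (0.48152 − (-0.49248))
   = 1.45000 − (0.0481520)/(0.9740000) = 1.4005626

1.40056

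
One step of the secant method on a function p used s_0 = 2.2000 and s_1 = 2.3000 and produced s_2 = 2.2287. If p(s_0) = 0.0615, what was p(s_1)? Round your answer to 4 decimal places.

The secant line through (2.2000, 0.0615) and (2.3000, p(s_1)) crosses zero at s_2 = 2.2287.
So (2.2000, 0.0615), (2.3000, p(s_1)), (2.2287, 0) are collinear:
p(s_1) = 0.0615 · (2.3000 − 2.2287) / (2.2000 − 2.2287) = 0.0615 · (0.071300)/(-0.028700) = -0.152786

-0.1528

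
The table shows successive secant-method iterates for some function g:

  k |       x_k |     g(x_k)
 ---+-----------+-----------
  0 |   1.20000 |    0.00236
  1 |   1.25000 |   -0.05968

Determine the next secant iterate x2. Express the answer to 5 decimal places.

x2 = 1.25000 − (-0.05968)·(1.25000 − 1.20000) / (-0.05968 − 0.00236)
   = 1.25000 − (-0.0029840)/(-0.0620400) = 1.2019020

1.20190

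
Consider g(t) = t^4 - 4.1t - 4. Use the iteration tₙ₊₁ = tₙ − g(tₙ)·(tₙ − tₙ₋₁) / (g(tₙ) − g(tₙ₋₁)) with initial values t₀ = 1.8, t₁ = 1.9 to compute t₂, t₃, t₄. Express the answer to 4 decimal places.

g(1.8) = -0.882400, g(1.9) = 1.242100
t₂ = 1.900000 − 1.242100·(1.900000 − 1.800000) / (1.242100 − (-0.882400)) = 1.900000 − (0.124210)/(2.124500) = 1.841534
g(1.841534) = -0.049720
t₃ = 1.841534 − (-0.049720)·(1.841534 − 1.900000) / (-0.049720 − 1.242100) = 1.841534 − (0.002907)/(-1.291820) = 1.843785
g(1.843785) = -0.002631
t₄ = 1.843785 − (-0.002631)·(1.843785 − 1.841534) / (-0.002631 − (-0.049720)) = 1.843785 − (-0.000006)/(0.047089) = 1.843910

1.8415, 1.8438, 1.8439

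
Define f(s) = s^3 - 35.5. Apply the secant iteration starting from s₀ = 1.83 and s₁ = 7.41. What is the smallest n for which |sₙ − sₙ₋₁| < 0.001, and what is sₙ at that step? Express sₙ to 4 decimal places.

f(1.83) = -29.371513, f(7.41) = 371.369021
s₂ = 7.410000 − 371.369021·(5.580000)/(400.740534) = 2.238975;  |Δ| = 5.171025
f(2.238975) = -24.275991
s₃ = 2.238975 − (-24.275991)·(-5.171025)/(-395.645012) = 2.556259;  |Δ| = 0.317284
f(2.556259) = -18.796223
s₄ = 2.556259 − (-18.796223)·(0.317284)/(5.479768) = 3.644578;  |Δ| = 1.088319
f(3.644578) = 12.910758
s₅ = 3.644578 − 12.910758·(1.088319)/(31.706981) = 3.201426;  |Δ| = 0.443152
f(3.201426) = -2.688175
s₆ = 3.201426 − (-2.688175)·(-0.443152)/(-15.598933) = 3.277795;  |Δ| = 0.076369
f(3.277795) = -0.283576
s₇ = 3.277795 − (-0.283576)·(0.076369)/(2.404599) = 3.286801;  |Δ| = 0.009006
f(3.286801) = 0.007509
s₈ = 3.286801 − 0.007509·(0.009006)/(0.291085) = 3.286569;  |Δ| = 0.000232
|s₈ − s₇| = 0.000232 < 0.001

n = 8, sₙ = 3.2866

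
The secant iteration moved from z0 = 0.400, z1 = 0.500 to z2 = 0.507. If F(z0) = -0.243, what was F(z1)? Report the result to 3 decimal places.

-0.016

The secant line through (0.400, -0.243) and (0.500, F(z1)) crosses zero at z2 = 0.507.
So (0.400, -0.243), (0.500, F(z1)), (0.507, 0) are collinear:
F(z1) = -0.243 · (0.500 − 0.507) / (0.400 − 0.507) = -0.243 · (-0.00700)/(-0.10700) = -0.01590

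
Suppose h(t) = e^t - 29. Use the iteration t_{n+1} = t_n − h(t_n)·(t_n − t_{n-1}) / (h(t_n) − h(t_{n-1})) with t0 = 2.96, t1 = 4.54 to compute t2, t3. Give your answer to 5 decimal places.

3.16606, 3.26985

h(2.96) = -9.7020282, h(4.54) = 64.6908001
t2 = 4.5400000 − 64.6908001·(4.5400000 − 2.9600000) / (64.6908001 − (-9.7020282)) = 4.5400000 − (102.2114642)/(74.3928284) = 3.1660576
h(3.1660576) = -5.2861905
t3 = 3.1660576 − (-5.2861905)·(3.1660576 − 4.5400000) / (-5.2861905 − 64.6908001) = 3.1660576 − (7.2629214)/(-69.9769906) = 3.2698477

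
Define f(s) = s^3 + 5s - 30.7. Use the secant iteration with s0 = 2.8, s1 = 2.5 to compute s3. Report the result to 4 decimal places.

2.6051

f(2.8) = 5.252000, f(2.5) = -2.575000
s2 = 2.500000 − (-2.575000)·(2.500000 − 2.800000) / (-2.575000 − 5.252000) = 2.500000 − (0.772500)/(-7.827000) = 2.598697
f(2.598697) = -0.156931
s3 = 2.598697 − (-0.156931)·(2.598697 − 2.500000) / (-0.156931 − (-2.575000)) = 2.598697 − (-0.015489)/(2.418069) = 2.605102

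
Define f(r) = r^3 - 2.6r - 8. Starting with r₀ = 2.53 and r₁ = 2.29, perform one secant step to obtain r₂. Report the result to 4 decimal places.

f(2.53) = 1.616277, f(2.29) = -1.945011
r₂ = 2.290000 − (-1.945011)·(2.290000 − 2.530000) / (-1.945011 − 1.616277) = 2.290000 − (0.466803)/(-3.561288) = 2.421077

2.4211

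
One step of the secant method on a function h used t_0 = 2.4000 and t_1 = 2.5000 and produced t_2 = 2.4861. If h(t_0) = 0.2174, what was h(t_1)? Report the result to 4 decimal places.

-0.0351

The secant line through (2.4000, 0.2174) and (2.5000, h(t_1)) crosses zero at t_2 = 2.4861.
So (2.4000, 0.2174), (2.5000, h(t_1)), (2.4861, 0) are collinear:
h(t_1) = 0.2174 · (2.5000 − 2.4861) / (2.4000 − 2.4861) = 0.2174 · (0.013900)/(-0.086100) = -0.035097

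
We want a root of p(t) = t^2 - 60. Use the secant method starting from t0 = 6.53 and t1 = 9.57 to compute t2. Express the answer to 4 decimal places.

p(6.53) = -17.359100, p(9.57) = 31.584900
t2 = 9.570000 − 31.584900·(9.570000 − 6.530000) / (31.584900 − (-17.359100)) = 9.570000 − (96.018096)/(48.944000) = 7.608205

7.6082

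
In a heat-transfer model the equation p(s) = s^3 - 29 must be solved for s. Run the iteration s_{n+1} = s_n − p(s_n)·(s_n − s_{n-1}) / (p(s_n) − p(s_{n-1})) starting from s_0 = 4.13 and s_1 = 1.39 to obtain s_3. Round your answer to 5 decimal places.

p(4.13) = 41.4449970, p(1.39) = -26.3143810
s_2 = 1.3900000 − (-26.3143810)·(1.3900000 − 4.1300000) / (-26.3143810 − 41.4449970) = 1.3900000 − (72.1014039)/(-67.7593780) = 2.4540801
p(2.4540801) = -14.2202806
s_3 = 2.4540801 − (-14.2202806)·(2.4540801 − 1.3900000) / (-14.2202806 − (-26.3143810)) = 2.4540801 − (-15.1315173)/(12.0941004) = 3.7052287

3.70523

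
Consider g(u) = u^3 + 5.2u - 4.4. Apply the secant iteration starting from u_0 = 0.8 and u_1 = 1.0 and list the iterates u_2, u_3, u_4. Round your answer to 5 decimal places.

g(0.8) = 0.2720000, g(1.0) = 1.8000000
u_2 = 1.0000000 − 1.8000000·(1.0000000 − 0.8000000) / (1.8000000 − 0.2720000) = 1.0000000 − (0.3600000)/(1.5280000) = 0.7643979
g(0.7643979) = 0.0215100
u_3 = 0.7643979 − 0.0215100·(0.7643979 − 1.0000000) / (0.0215100 − 1.8000000) = 0.7643979 − (-0.0050678)/(-1.7784900) = 0.7615484
g(0.7615484) = 0.0017163
u_4 = 0.7615484 − 0.0017163·(0.7615484 − 0.7643979) / (0.0017163 − 0.0215100) = 0.7615484 − (-0.0000049)/(-0.0197937) = 0.7613013

0.76440, 0.76155, 0.76130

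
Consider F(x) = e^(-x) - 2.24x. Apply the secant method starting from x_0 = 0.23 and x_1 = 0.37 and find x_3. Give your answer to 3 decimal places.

F(0.23) = 0.27933, F(0.37) = -0.13807
x_2 = 0.37000 − (-0.13807)·(0.37000 − 0.23000) / (-0.13807 − 0.27933) = 0.37000 − (-0.01933)/(-0.41740) = 0.32369
F(0.32369) = -0.00160
x_3 = 0.32369 − (-0.00160)·(0.32369 − 0.37000) / (-0.00160 − (-0.13807)) = 0.32369 − (0.00007)/(0.13647) = 0.32315

0.323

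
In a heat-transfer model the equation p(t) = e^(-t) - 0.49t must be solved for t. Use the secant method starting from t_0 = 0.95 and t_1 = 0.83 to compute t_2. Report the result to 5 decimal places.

0.86258

p(0.95) = -0.0787590, p(0.83) = 0.0293493
t_2 = 0.8300000 − 0.0293493·(0.8300000 − 0.9500000) / (0.0293493 − (-0.0787590)) = 0.8300000 − (-0.0035219)/(0.1081083) = 0.8625777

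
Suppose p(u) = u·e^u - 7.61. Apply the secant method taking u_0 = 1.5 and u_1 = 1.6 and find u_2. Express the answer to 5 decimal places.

p(1.5) = -0.8874664, p(1.6) = 0.3148519
u_2 = 1.6000000 − 0.3148519·(1.6000000 − 1.5000000) / (0.3148519 − (-0.8874664)) = 1.6000000 − (0.0314852)/(1.2023183) = 1.5738129

1.57381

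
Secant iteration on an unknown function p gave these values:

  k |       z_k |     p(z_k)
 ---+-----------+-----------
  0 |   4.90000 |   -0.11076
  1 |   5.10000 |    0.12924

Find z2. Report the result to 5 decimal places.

4.99230

z2 = 5.10000 − 0.12924·(5.10000 − 4.90000) / (0.12924 − (-0.11076))
   = 5.10000 − (0.0258480)/(0.2400000) = 4.9923000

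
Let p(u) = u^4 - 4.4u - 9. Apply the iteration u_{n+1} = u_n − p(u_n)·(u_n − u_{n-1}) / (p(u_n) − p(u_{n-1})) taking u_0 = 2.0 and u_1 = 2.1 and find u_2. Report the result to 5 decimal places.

p(2.0) = -1.8000000, p(2.1) = 1.2081000
u_2 = 2.1000000 − 1.2081000·(2.1000000 − 2.0000000) / (1.2081000 − (-1.8000000)) = 2.1000000 − (0.1208100)/(3.0081000) = 2.0598384

2.05984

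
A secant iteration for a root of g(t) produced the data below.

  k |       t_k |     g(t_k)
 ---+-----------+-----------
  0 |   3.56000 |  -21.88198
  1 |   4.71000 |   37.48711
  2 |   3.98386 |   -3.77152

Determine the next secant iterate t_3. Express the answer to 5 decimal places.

t_3 = 3.98386 − (-3.77152)·(3.98386 − 4.71000) / (-3.77152 − 37.48711)
   = 3.98386 − (2.7386515)/(-41.2586300) = 4.0502377

4.05024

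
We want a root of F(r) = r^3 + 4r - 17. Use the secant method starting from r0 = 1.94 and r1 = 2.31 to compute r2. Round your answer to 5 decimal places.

F(1.94) = -1.9386160, F(2.31) = 4.5663910
r2 = 2.3100000 − 4.5663910·(2.3100000 − 1.9400000) / (4.5663910 − (-1.9386160)) = 2.3100000 − (1.6895647)/(6.5050070) = 2.0502670

2.05027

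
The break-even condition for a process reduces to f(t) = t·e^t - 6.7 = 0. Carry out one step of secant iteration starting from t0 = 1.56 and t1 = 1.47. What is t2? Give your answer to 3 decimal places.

f(1.56) = 0.72376, f(1.47) = -0.30662
t2 = 1.47000 − (-0.30662)·(1.47000 − 1.56000) / (-0.30662 − 0.72376) = 1.47000 − (0.02760)/(-1.03039) = 1.49678

1.497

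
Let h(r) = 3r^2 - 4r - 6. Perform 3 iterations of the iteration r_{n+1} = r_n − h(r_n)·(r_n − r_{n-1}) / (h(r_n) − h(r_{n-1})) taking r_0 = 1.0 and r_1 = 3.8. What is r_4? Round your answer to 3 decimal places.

2.280

h(1.0) = -7.00000, h(3.8) = 22.12000
r_2 = 3.80000 − 22.12000·(3.80000 − 1.00000) / (22.12000 − (-7.00000)) = 3.80000 − (61.93600)/(29.12000) = 1.67308
h(1.67308) = -4.29475
r_3 = 1.67308 − (-4.29475)·(1.67308 − 3.80000) / (-4.29475 − 22.12000) = 1.67308 − (9.13460)/(-26.41475) = 2.01889
h(2.01889) = -1.84780
r_4 = 2.01889 − (-1.84780)·(2.01889 − 1.67308) / (-1.84780 − (-4.29475)) = 2.01889 − (-0.63900)/(2.44695) = 2.28003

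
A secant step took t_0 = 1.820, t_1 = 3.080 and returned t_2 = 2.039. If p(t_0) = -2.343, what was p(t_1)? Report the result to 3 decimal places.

The secant line through (1.820, -2.343) and (3.080, p(t_1)) crosses zero at t_2 = 2.039.
So (1.820, -2.343), (3.080, p(t_1)), (2.039, 0) are collinear:
p(t_1) = -2.343 · (3.080 − 2.039) / (1.820 − 2.039) = -2.343 · (1.04100)/(-0.21900) = 11.13727

11.137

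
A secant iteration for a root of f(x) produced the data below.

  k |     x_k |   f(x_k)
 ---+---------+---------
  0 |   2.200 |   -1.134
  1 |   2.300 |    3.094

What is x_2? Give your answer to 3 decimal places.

x_2 = 2.300 − 3.094·(2.300 − 2.200) / (3.094 − (-1.134))
   = 2.300 − (0.30940)/(4.22800) = 2.22682

2.227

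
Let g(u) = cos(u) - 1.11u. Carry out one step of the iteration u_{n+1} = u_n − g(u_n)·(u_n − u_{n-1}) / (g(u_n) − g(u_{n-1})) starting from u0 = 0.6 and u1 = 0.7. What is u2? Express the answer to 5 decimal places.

g(0.6) = 0.1593356, g(0.7) = -0.0121578
u2 = 0.7000000 − (-0.0121578)·(0.7000000 − 0.6000000) / (-0.0121578 − 0.1593356) = 0.7000000 − (-0.0012158)/(-0.1714934) = 0.6929106

0.69291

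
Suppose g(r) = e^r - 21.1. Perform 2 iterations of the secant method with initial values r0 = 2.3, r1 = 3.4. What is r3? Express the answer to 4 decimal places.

g(2.3) = -11.125818, g(3.4) = 8.864100
r2 = 3.400000 − 8.864100·(3.400000 − 2.300000) / (8.864100 − (-11.125818)) = 3.400000 − (9.750510)/(19.989918) = 2.912229
g(2.912229) = -2.702246
r3 = 2.912229 − (-2.702246)·(2.912229 − 3.400000) / (-2.702246 − 8.864100) = 2.912229 − (1.318078)/(-11.566346) = 3.026187

3.0262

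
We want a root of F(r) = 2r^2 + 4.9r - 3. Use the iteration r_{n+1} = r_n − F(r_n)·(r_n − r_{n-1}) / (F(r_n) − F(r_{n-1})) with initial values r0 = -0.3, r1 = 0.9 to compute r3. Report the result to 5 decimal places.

0.49635

F(-0.3) = -4.2900000, F(0.9) = 3.0300000
r2 = 0.9000000 − 3.0300000·(0.9000000 − (-0.3000000)) / (3.0300000 − (-4.2900000)) = 0.9000000 − (3.6360000)/(7.3200000) = 0.4032787
F(0.4032787) = -0.6986670
r3 = 0.4032787 − (-0.6986670)·(0.4032787 − 0.9000000) / (-0.6986670 − 3.0300000) = 0.4032787 − (0.3470428)/(-3.7286670) = 0.4963529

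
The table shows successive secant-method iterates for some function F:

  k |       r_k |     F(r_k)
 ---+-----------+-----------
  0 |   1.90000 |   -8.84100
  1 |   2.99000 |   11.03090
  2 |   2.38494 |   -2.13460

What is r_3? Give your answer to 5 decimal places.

r_3 = 2.38494 − (-2.13460)·(2.38494 − 2.99000) / (-2.13460 − 11.03090)
   = 2.38494 − (1.2915611)/(-13.1655000) = 2.4830419

2.48304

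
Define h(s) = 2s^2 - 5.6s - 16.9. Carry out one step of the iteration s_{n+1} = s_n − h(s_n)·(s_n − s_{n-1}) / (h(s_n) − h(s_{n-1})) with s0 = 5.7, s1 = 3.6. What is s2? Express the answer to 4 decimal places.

h(5.7) = 16.160000, h(3.6) = -11.140000
s2 = 3.600000 − (-11.140000)·(3.600000 − 5.700000) / (-11.140000 − 16.160000) = 3.600000 − (23.394000)/(-27.300000) = 4.456923

4.4569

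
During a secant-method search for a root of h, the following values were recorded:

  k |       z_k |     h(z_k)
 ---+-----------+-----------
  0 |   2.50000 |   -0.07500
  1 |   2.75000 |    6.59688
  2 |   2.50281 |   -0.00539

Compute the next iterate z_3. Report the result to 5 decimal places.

2.50301

z_3 = 2.50281 − (-0.00539)·(2.50281 − 2.75000) / (-0.00539 − 6.59688)
   = 2.50281 − (0.0013324)/(-6.6022700) = 2.5030118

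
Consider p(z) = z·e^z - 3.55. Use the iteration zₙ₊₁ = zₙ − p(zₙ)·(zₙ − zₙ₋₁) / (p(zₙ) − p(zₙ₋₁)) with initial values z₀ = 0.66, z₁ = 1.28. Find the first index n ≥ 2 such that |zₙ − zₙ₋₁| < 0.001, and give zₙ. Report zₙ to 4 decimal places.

p(0.66) = -2.273037, p(1.28) = 1.053699
z₂ = 1.280000 − 1.053699·(0.620000)/(3.326736) = 1.083623;  |Δ| = 0.196377
p(1.083623) = -0.347494
z₃ = 1.083623 − (-0.347494)·(-0.196377)/(-1.401193) = 1.132324;  |Δ| = 0.048701
p(1.132324) = -0.036555
z₄ = 1.132324 − (-0.036555)·(0.048701)/(0.310939) = 1.138050;  |Δ| = 0.005725
p(1.138050) = 0.001486
z₅ = 1.138050 − 0.001486·(0.005725)/(0.038041) = 1.137826;  |Δ| = 0.000224
|z₅ − z₄| = 0.000224 < 0.001

n = 5, zₙ = 1.1378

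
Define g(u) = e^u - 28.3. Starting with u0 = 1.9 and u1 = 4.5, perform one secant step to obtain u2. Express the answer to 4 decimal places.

g(1.9) = -21.614106, g(4.5) = 61.717131
u2 = 4.500000 − 61.717131·(4.500000 − 1.900000) / (61.717131 − (-21.614106)) = 4.500000 − (160.464541)/(83.331237) = 2.574377

2.5744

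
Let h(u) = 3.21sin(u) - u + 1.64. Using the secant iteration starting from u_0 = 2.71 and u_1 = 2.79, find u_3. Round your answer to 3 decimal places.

2.779

h(2.71) = 0.27280, h(2.79) = -0.04450
u_2 = 2.79000 − (-0.04450)·(2.79000 − 2.71000) / (-0.04450 − 0.27280) = 2.79000 − (-0.00356)/(-0.31730) = 2.77878
h(2.77878) = 0.00046
u_3 = 2.77878 − 0.00046·(2.77878 − 2.79000) / (0.00046 − (-0.04450)) = 2.77878 − (-0.00001)/(0.04496) = 2.77890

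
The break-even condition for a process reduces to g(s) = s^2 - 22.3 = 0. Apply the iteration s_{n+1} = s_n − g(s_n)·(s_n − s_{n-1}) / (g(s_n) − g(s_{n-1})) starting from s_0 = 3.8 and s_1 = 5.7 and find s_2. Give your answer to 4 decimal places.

g(3.8) = -7.860000, g(5.7) = 10.190000
s_2 = 5.700000 − 10.190000·(5.700000 − 3.800000) / (10.190000 − (-7.860000)) = 5.700000 − (19.361000)/(18.050000) = 4.627368

4.6274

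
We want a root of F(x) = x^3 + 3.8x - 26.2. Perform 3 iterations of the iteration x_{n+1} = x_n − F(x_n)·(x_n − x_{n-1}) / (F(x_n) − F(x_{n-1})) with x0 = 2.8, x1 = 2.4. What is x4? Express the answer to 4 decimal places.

F(2.8) = 6.392000, F(2.4) = -3.256000
x2 = 2.400000 − (-3.256000)·(2.400000 − 2.800000) / (-3.256000 − 6.392000) = 2.400000 − (1.302400)/(-9.648000) = 2.534992
F(2.534992) = -0.276711
x3 = 2.534992 − (-0.276711)·(2.534992 − 2.400000) / (-0.276711 − (-3.256000)) = 2.534992 − (-0.037354)/(2.979289) = 2.547529
F(2.547529) = 0.013840
x4 = 2.547529 − 0.013840·(2.547529 − 2.534992) / (0.013840 − (-0.276711)) = 2.547529 − (0.000174)/(0.290551) = 2.546932

2.5469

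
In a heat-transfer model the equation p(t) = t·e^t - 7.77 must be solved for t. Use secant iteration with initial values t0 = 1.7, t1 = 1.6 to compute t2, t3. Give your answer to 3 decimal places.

p(1.7) = 1.53571, p(1.6) = 0.15485
t2 = 1.60000 − 0.15485·(1.60000 − 1.70000) / (0.15485 − 1.53571) = 1.60000 − (-0.01549)/(-1.38086) = 1.58879
p(1.58879) = 0.01155
t3 = 1.58879 − 0.01155·(1.58879 − 1.60000) / (0.01155 − 0.15485) = 1.58879 − (-0.00013)/(-0.14330) = 1.58788

1.589, 1.588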